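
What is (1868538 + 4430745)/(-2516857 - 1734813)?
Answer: -6299283/4251670 ≈ -1.4816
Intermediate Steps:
(1868538 + 4430745)/(-2516857 - 1734813) = 6299283/(-4251670) = 6299283*(-1/4251670) = -6299283/4251670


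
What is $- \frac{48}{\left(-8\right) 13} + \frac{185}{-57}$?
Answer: $- \frac{2063}{741} \approx -2.7841$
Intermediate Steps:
$- \frac{48}{\left(-8\right) 13} + \frac{185}{-57} = - \frac{48}{-104} + 185 \left(- \frac{1}{57}\right) = \left(-48\right) \left(- \frac{1}{104}\right) - \frac{185}{57} = \frac{6}{13} - \frac{185}{57} = - \frac{2063}{741}$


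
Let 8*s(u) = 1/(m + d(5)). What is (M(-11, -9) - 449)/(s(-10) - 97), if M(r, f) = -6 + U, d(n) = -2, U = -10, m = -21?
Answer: 85560/17849 ≈ 4.7935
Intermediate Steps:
M(r, f) = -16 (M(r, f) = -6 - 10 = -16)
s(u) = -1/184 (s(u) = 1/(8*(-21 - 2)) = (⅛)/(-23) = (⅛)*(-1/23) = -1/184)
(M(-11, -9) - 449)/(s(-10) - 97) = (-16 - 449)/(-1/184 - 97) = -465/(-17849/184) = -465*(-184/17849) = 85560/17849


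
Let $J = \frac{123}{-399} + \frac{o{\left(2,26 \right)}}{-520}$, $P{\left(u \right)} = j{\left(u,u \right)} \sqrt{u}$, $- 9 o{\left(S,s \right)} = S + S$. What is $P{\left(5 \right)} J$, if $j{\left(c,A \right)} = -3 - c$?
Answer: $\frac{191348 \sqrt{5}}{77805} \approx 5.4992$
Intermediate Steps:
$o{\left(S,s \right)} = - \frac{2 S}{9}$ ($o{\left(S,s \right)} = - \frac{S + S}{9} = - \frac{2 S}{9}$)
$P{\left(u \right)} = \sqrt{u} \left(-3 - u\right)$ ($P{\left(u \right)} = \left(-3 - u\right) \sqrt{u} = \sqrt{u} \left(-3 - u\right)$)
$J = - \frac{47837}{155610}$ ($J = \frac{123}{-399} + \frac{\left(- \frac{2}{9}\right) 2}{-520} = 123 \left(- \frac{1}{399}\right) - - \frac{1}{1170} = - \frac{41}{133} + \frac{1}{1170} = - \frac{47837}{155610} \approx -0.30742$)
$P{\left(5 \right)} J = \sqrt{5} \left(-3 - 5\right) \left(- \frac{47837}{155610}\right) = \sqrt{5} \left(-8\right) \left(- \frac{47837}{155610}\right) = - 8 \sqrt{5} \left(- \frac{47837}{155610}\right) = \frac{191348 \sqrt{5}}{77805}$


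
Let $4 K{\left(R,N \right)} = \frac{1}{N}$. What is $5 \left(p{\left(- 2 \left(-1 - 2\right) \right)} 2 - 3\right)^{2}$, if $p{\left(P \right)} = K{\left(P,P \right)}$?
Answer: $\frac{6125}{144} \approx 42.535$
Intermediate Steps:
$K{\left(R,N \right)} = \frac{1}{4 N}$
$p{\left(P \right)} = \frac{1}{4 P}$
$5 \left(p{\left(- 2 \left(-1 - 2\right) \right)} 2 - 3\right)^{2} = 5 \left(\frac{1}{4 \left(- 2 \left(-1 - 2\right)\right)} 2 - 3\right)^{2} = 5 \left(\frac{1}{4 \left(\left(-2\right) \left(-3\right)\right)} 2 - 3\right)^{2} = 5 \left(\frac{1}{4 \cdot 6} \cdot 2 - 3\right)^{2} = 5 \left(\frac{1}{4} \cdot \frac{1}{6} \cdot 2 - 3\right)^{2} = 5 \left(\frac{1}{24} \cdot 2 - 3\right)^{2} = 5 \left(\frac{1}{12} - 3\right)^{2} = 5 \left(- \frac{35}{12}\right)^{2} = 5 \cdot \frac{1225}{144} = \frac{6125}{144}$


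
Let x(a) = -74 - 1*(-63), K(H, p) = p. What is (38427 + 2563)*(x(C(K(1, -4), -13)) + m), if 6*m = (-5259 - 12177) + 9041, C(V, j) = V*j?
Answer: -173408195/3 ≈ -5.7803e+7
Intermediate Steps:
x(a) = -11 (x(a) = -74 + 63 = -11)
m = -8395/6 (m = ((-5259 - 12177) + 9041)/6 = (-17436 + 9041)/6 = (1/6)*(-8395) = -8395/6 ≈ -1399.2)
(38427 + 2563)*(x(C(K(1, -4), -13)) + m) = (38427 + 2563)*(-11 - 8395/6) = 40990*(-8461/6) = -173408195/3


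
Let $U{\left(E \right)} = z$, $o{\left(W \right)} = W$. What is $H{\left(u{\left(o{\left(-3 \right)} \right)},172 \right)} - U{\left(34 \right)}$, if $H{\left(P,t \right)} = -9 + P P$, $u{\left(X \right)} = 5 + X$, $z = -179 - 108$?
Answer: $282$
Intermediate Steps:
$z = -287$
$U{\left(E \right)} = -287$
$H{\left(P,t \right)} = -9 + P^{2}$
$H{\left(u{\left(o{\left(-3 \right)} \right)},172 \right)} - U{\left(34 \right)} = \left(-9 + \left(5 - 3\right)^{2}\right) - -287 = \left(-9 + 2^{2}\right) + 287 = \left(-9 + 4\right) + 287 = -5 + 287 = 282$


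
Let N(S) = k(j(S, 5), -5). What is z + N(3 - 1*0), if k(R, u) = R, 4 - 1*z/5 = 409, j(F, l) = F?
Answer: -2022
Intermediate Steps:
z = -2025 (z = 20 - 5*409 = 20 - 2045 = -2025)
N(S) = S
z + N(3 - 1*0) = -2025 + (3 - 1*0) = -2025 + (3 + 0) = -2025 + 3 = -2022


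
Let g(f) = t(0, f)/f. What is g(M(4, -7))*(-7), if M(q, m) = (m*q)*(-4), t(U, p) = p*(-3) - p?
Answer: 28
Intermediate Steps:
t(U, p) = -4*p (t(U, p) = -3*p - p = -4*p)
M(q, m) = -4*m*q
g(f) = -4 (g(f) = (-4*f)/f = -4)
g(M(4, -7))*(-7) = -4*(-7) = 28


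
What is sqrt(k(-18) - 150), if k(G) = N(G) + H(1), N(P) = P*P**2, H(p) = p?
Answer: I*sqrt(5981) ≈ 77.337*I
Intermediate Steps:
N(P) = P**3
k(G) = 1 + G**3 (k(G) = G**3 + 1 = 1 + G**3)
sqrt(k(-18) - 150) = sqrt((1 + (-18)**3) - 150) = sqrt((1 - 5832) - 150) = sqrt(-5831 - 150) = sqrt(-5981) = I*sqrt(5981)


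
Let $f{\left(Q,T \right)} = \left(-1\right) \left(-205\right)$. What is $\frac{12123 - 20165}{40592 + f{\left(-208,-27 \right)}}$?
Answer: $- \frac{8042}{40797} \approx -0.19712$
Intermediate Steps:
$f{\left(Q,T \right)} = 205$
$\frac{12123 - 20165}{40592 + f{\left(-208,-27 \right)}} = \frac{12123 - 20165}{40592 + 205} = - \frac{8042}{40797}$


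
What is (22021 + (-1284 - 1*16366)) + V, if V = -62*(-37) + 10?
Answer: 6675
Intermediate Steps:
V = 2304 (V = 2294 + 10 = 2304)
(22021 + (-1284 - 1*16366)) + V = (22021 + (-1284 - 1*16366)) + 2304 = (22021 + (-1284 - 16366)) + 2304 = (22021 - 17650) + 2304 = 4371 + 2304 = 6675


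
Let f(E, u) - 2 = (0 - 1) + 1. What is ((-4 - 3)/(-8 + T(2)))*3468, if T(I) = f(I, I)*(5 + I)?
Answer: -4046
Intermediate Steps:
f(E, u) = 2 (f(E, u) = 2 + ((0 - 1) + 1) = 2 + (-1 + 1) = 2 + 0 = 2)
T(I) = 10 + 2*I (T(I) = 2*(5 + I) = 10 + 2*I)
((-4 - 3)/(-8 + T(2)))*3468 = ((-4 - 3)/(-8 + (10 + 2*2)))*3468 = -7/(-8 + (10 + 4))*3468 = -7/(-8 + 14)*3468 = -7/6*3468 = -4046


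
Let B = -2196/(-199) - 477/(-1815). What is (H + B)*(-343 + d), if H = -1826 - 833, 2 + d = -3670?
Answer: 23270216132/2189 ≈ 1.0631e+7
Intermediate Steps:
d = -3672 (d = -2 - 3670 = -3672)
B = 1360221/120395 (B = -2196*(-1/199) - 477*(-1/1815) = 2196/199 + 159/605 = 1360221/120395 ≈ 11.298)
H = -2659
(H + B)*(-343 + d) = (-2659 + 1360221/120395)*(-343 - 3672) = -318770084/120395*(-4015) = 23270216132/2189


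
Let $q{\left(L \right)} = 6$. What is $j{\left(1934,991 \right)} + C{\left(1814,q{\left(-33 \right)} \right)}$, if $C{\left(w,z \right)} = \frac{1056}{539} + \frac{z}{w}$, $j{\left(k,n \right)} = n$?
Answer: $\frac{44130232}{44443} \approx 992.96$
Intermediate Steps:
$C{\left(w,z \right)} = \frac{96}{49} + \frac{z}{w}$ ($C{\left(w,z \right)} = 1056 \cdot \frac{1}{539} + \frac{z}{w} = \frac{96}{49} + \frac{z}{w}$)
$j{\left(1934,991 \right)} + C{\left(1814,q{\left(-33 \right)} \right)} = 991 + \left(\frac{96}{49} + \frac{6}{1814}\right) = 991 + \left(\frac{96}{49} + 6 \cdot \frac{1}{1814}\right) = 991 + \left(\frac{96}{49} + \frac{3}{907}\right) = 991 + \frac{87219}{44443} = \frac{44130232}{44443}$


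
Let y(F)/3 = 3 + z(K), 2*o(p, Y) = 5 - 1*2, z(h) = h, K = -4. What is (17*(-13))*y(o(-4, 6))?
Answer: 663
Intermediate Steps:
o(p, Y) = 3/2 (o(p, Y) = (5 - 1*2)/2 = (5 - 2)/2 = (1/2)*3 = 3/2)
y(F) = -3 (y(F) = 3*(3 - 4) = 3*(-1) = -3)
(17*(-13))*y(o(-4, 6)) = (17*(-13))*(-3) = -221*(-3) = 663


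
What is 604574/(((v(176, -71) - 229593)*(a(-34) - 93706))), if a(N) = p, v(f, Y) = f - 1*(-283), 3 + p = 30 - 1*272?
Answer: 302287/10763684217 ≈ 2.8084e-5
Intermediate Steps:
p = -245 (p = -3 + (30 - 1*272) = -3 + (30 - 272) = -3 - 242 = -245)
v(f, Y) = 283 + f (v(f, Y) = f + 283 = 283 + f)
a(N) = -245
604574/(((v(176, -71) - 229593)*(a(-34) - 93706))) = 604574/((((283 + 176) - 229593)*(-245 - 93706))) = 604574/(((459 - 229593)*(-93951))) = 604574/((-229134*(-93951))) = 604574/21527368434 = 604574*(1/21527368434) = 302287/10763684217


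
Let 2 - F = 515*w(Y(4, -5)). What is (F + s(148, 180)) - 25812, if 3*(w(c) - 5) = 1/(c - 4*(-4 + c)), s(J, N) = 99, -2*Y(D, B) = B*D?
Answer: -1187497/42 ≈ -28274.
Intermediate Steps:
Y(D, B) = -B*D/2
w(c) = 5 + 1/(3*(16 - 3*c)) (w(c) = 5 + 1/(3*(c - 4*(-4 + c))) = 5 + 1/(3*(c + (16 - 4*c))) = 5 + 1/(3*(16 - 3*c)))
F = -107551/42 (F = 2 - 515*(-241 + 45*(-½*(-5)*4))/(3*(-16 + 3*(-½*(-5)*4))) = 2 - 515*(-241 + 45*10)/(3*(-16 + 3*10)) = 2 - 515*(-241 + 450)/(3*(-16 + 30)) = 2 - 515*(⅓)*209/14 = 2 - 515*(⅓)*(1/14)*209 = 2 - 515*209/42 = 2 - 1*107635/42 = 2 - 107635/42 = -107551/42 ≈ -2560.7)
(F + s(148, 180)) - 25812 = (-107551/42 + 99) - 25812 = -103393/42 - 25812 = -1187497/42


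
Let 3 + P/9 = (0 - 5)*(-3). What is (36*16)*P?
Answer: 62208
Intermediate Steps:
P = 108 (P = -27 + 9*((0 - 5)*(-3)) = -27 + 9*(-5*(-3)) = -27 + 9*15 = -27 + 135 = 108)
(36*16)*P = (36*16)*108 = 576*108 = 62208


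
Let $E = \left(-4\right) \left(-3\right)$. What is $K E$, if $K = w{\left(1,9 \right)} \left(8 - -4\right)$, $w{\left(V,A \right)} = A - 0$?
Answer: $1296$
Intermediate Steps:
$w{\left(V,A \right)} = A$ ($w{\left(V,A \right)} = A + 0 = A$)
$E = 12$
$K = 108$ ($K = 9 \left(8 - -4\right) = 9 \left(8 + 4\right) = 9 \cdot 12 = 108$)
$K E = 108 \cdot 12 = 1296$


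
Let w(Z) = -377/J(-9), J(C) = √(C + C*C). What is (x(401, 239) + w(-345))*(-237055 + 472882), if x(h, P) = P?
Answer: 56362653 - 29635593*√2/4 ≈ 4.5885e+7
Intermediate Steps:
J(C) = √(C + C²)
w(Z) = -377*√2/12
(x(401, 239) + w(-345))*(-237055 + 472882) = (239 - 377*√2/12)*(-237055 + 472882) = (239 - 377*√2/12)*235827 = 56362653 - 29635593*√2/4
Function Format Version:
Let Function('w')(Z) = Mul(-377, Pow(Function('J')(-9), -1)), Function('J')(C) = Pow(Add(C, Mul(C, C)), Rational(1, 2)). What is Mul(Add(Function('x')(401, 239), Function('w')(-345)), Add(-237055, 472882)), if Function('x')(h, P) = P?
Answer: Add(56362653, Mul(Rational(-29635593, 4), Pow(2, Rational(1, 2)))) ≈ 4.5885e+7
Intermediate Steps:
Function('J')(C) = Pow(Add(C, Pow(C, 2)), Rational(1, 2))
Function('w')(Z) = Mul(Rational(-377, 12), Pow(2, Rational(1, 2))) (Function('w')(Z) = Mul(-377, Pow(Pow(Mul(-9, Add(1, -9)), Rational(1, 2)), -1)) = Mul(-377, Pow(Pow(Mul(-9, -8), Rational(1, 2)), -1)) = Mul(-377, Pow(Pow(72, Rational(1, 2)), -1)) = Mul(-377, Pow(Mul(6, Pow(2, Rational(1, 2))), -1)) = Mul(-377, Mul(Rational(1, 12), Pow(2, Rational(1, 2)))) = Mul(Rational(-377, 12), Pow(2, Rational(1, 2))))
Mul(Add(Function('x')(401, 239), Function('w')(-345)), Add(-237055, 472882)) = Mul(Add(239, Mul(Rational(-377, 12), Pow(2, Rational(1, 2)))), Add(-237055, 472882)) = Mul(Add(239, Mul(Rational(-377, 12), Pow(2, Rational(1, 2)))), 235827) = Add(56362653, Mul(Rational(-29635593, 4), Pow(2, Rational(1, 2))))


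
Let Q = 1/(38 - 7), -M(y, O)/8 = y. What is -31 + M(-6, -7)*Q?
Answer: -913/31 ≈ -29.452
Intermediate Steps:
M(y, O) = -8*y
Q = 1/31 ≈ 0.032258
-31 + M(-6, -7)*Q = -31 - 8*(-6)*(1/31) = -31 + 48*(1/31) = -31 + 48/31 = -913/31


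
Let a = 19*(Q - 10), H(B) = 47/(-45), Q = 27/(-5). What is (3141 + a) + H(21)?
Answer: 128131/45 ≈ 2847.4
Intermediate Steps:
Q = -27/5 (Q = 27*(-⅕) = -27/5 ≈ -5.4000)
H(B) = -47/45 (H(B) = 47*(-1/45) = -47/45)
a = -1463/5 (a = 19*(-27/5 - 10) = 19*(-77/5) = -1463/5 ≈ -292.60)
(3141 + a) + H(21) = (3141 - 1463/5) - 47/45 = 14242/5 - 47/45 = 128131/45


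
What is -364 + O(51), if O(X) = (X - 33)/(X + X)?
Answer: -6185/17 ≈ -363.82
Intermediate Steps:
O(X) = (-33 + X)/(2*X) (O(X) = (-33 + X)/((2*X)) = (-33 + X)*(1/(2*X)) = (-33 + X)/(2*X))
-364 + O(51) = -364 + (½)*(-33 + 51)/51 = -364 + (½)*(1/51)*18 = -364 + 3/17 = -6185/17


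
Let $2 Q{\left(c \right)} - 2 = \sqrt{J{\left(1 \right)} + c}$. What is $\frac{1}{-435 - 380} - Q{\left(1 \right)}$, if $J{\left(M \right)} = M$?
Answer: $- \frac{816}{815} - \frac{\sqrt{2}}{2} \approx -1.7083$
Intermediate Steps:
$Q{\left(c \right)} = 1 + \frac{\sqrt{1 + c}}{2}$
$\frac{1}{-435 - 380} - Q{\left(1 \right)} = \frac{1}{-435 - 380} - \left(1 + \frac{\sqrt{1 + 1}}{2}\right) = \frac{1}{-815} - \left(1 + \frac{\sqrt{2}}{2}\right) = - \frac{1}{815} - \left(1 + \frac{\sqrt{2}}{2}\right) = - \frac{816}{815} - \frac{\sqrt{2}}{2}$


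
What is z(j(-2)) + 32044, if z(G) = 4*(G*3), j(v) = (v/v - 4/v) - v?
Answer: 32104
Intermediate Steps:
j(v) = 1 - v - 4/v (j(v) = (1 - 4/v) - v = 1 - v - 4/v)
z(G) = 12*G (z(G) = 4*(3*G) = 12*G)
z(j(-2)) + 32044 = 12*(1 - 1*(-2) - 4/(-2)) + 32044 = 12*(1 + 2 - 4*(-1/2)) + 32044 = 12*(1 + 2 + 2) + 32044 = 12*5 + 32044 = 60 + 32044 = 32104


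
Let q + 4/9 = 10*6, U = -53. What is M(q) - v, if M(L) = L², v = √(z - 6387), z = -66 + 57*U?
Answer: 287296/81 - I*√9474 ≈ 3546.9 - 97.334*I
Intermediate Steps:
z = -3087 (z = -66 + 57*(-53) = -66 - 3021 = -3087)
q = 536/9 (q = -4/9 + 10*6 = -4/9 + 60 = 536/9 ≈ 59.556)
v = I*√9474 (v = √(-3087 - 6387) = √(-9474) = I*√9474 ≈ 97.334*I)
M(q) - v = (536/9)² - I*√9474 = 287296/81 - I*√9474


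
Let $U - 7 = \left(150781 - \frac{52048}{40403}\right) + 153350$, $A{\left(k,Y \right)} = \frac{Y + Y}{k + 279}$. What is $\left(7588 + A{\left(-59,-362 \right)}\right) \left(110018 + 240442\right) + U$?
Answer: $\frac{107409003226210}{40403} \approx 2.6584 \cdot 10^{9}$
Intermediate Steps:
$A{\left(k,Y \right)} = \frac{2 Y}{279 + k}$
$U = \frac{12288035566}{40403}$ ($U = 7 + \left(\left(150781 - \frac{52048}{40403}\right) + 153350\right) = 7 + \left(\frac{6091952695}{40403} + 153350\right) = 7 + \frac{12287752745}{40403} = \frac{12288035566}{40403} \approx 3.0414 \cdot 10^{5}$)
$\left(7588 + A{\left(-59,-362 \right)}\right) \left(110018 + 240442\right) + U = \left(7588 + 2 \left(-362\right) \frac{1}{279 - 59}\right) \left(110018 + 240442\right) + \frac{12288035566}{40403} = \left(7588 + 2 \left(-362\right) \frac{1}{220}\right) 350460 + \frac{12288035566}{40403} = \left(7588 - \frac{181}{55}\right) 350460 + \frac{12288035566}{40403} = \frac{417159}{55} \cdot 350460 + \frac{12288035566}{40403} = 2658137148 + \frac{12288035566}{40403} = \frac{107409003226210}{40403}$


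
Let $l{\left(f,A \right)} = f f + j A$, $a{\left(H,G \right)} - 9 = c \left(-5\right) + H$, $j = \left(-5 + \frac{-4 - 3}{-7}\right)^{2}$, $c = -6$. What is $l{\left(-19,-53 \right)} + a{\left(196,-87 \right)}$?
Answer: $-252$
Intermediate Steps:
$j = 16$ ($j = \left(-5 + \left(-4 - 3\right) \left(- \frac{1}{7}\right)\right)^{2} = \left(-5 - -1\right)^{2} = \left(-5 + 1\right)^{2} = \left(-4\right)^{2} = 16$)
$a{\left(H,G \right)} = 39 + H$ ($a{\left(H,G \right)} = 9 + \left(\left(-6\right) \left(-5\right) + H\right) = 9 + \left(30 + H\right) = 39 + H$)
$l{\left(f,A \right)} = f^{2} + 16 A$ ($l{\left(f,A \right)} = f f + 16 A = f^{2} + 16 A$)
$l{\left(-19,-53 \right)} + a{\left(196,-87 \right)} = \left(\left(-19\right)^{2} + 16 \left(-53\right)\right) + \left(39 + 196\right) = \left(361 - 848\right) + 235 = -487 + 235 = -252$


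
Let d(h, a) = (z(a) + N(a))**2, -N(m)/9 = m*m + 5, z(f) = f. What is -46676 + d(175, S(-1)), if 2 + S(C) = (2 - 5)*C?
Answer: -43867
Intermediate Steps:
N(m) = -45 - 9*m**2 (N(m) = -9*(m*m + 5) = -9*(m**2 + 5) = -9*(5 + m**2) = -45 - 9*m**2)
S(C) = -2 - 3*C (S(C) = -2 + (2 - 5)*C = -2 - 3*C)
d(h, a) = (-45 + a - 9*a**2)**2 (d(h, a) = (a + (-45 - 9*a**2))**2 = (-45 + a - 9*a**2)**2)
-46676 + d(175, S(-1)) = -46676 + (45 - (-2 - 3*(-1)) + 9*(-2 - 3*(-1))**2)**2 = -46676 + (45 - (-2 + 3) + 9*(-2 + 3)**2)**2 = -46676 + (45 - 1*1 + 9*1**2)**2 = -46676 + (45 - 1 + 9*1)**2 = -46676 + (45 - 1 + 9)**2 = -46676 + 53**2 = -46676 + 2809 = -43867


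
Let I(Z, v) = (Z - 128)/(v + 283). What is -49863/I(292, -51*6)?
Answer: 1146849/164 ≈ 6993.0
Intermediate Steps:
I(Z, v) = (-128 + Z)/(283 + v)
-49863/I(292, -51*6) = -49863*(283 - 51*6)/(-128 + 292) = -49863/(164/(283 - 306)) = -49863/(164/(-23)) = -49863/((-1/23*164)) = -49863/(-164/23) = -49863*(-23/164) = 1146849/164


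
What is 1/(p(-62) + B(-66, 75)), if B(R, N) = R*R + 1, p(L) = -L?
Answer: 1/4419 ≈ 0.00022630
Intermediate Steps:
B(R, N) = 1 + R**2 (B(R, N) = R**2 + 1 = 1 + R**2)
1/(p(-62) + B(-66, 75)) = 1/(-1*(-62) + (1 + (-66)**2)) = 1/(62 + (1 + 4356)) = 1/(62 + 4357) = 1/4419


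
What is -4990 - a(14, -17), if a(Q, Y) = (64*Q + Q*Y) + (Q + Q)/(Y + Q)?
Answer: -16916/3 ≈ -5638.7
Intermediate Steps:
a(Q, Y) = 64*Q + Q*Y + 2*Q/(Q + Y) (a(Q, Y) = (64*Q + Q*Y) + (2*Q)/(Q + Y) = (64*Q + Q*Y) + 2*Q/(Q + Y) = 64*Q + Q*Y + 2*Q/(Q + Y))
-4990 - a(14, -17) = -4990 - 14*(2 + (-17)**2 + 64*14 + 64*(-17) + 14*(-17))/(14 - 17) = -4990 - 14*(2 + 289 + 896 - 1088 - 238)/(-3) = -4990 - 14*(-1)*(-139)/3 = -4990 - 1*1946/3 = -4990 - 1946/3 = -16916/3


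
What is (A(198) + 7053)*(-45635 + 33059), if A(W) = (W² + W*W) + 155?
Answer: -1076706816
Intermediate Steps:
A(W) = 155 + 2*W² (A(W) = (W² + W²) + 155 = 2*W² + 155 = 155 + 2*W²)
(A(198) + 7053)*(-45635 + 33059) = ((155 + 2*198²) + 7053)*(-45635 + 33059) = ((155 + 2*39204) + 7053)*(-12576) = ((155 + 78408) + 7053)*(-12576) = (78563 + 7053)*(-12576) = 85616*(-12576) = -1076706816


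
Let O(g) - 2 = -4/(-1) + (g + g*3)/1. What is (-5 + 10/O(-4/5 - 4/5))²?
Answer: 900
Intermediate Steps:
O(g) = 6 + 4*g (O(g) = 2 + (-4/(-1) + (g + g*3)/1) = 2 + (-4*(-1) + (g + 3*g)*1) = 2 + (4 + (4*g)*1) = 2 + (4 + 4*g) = 6 + 4*g)
(-5 + 10/O(-4/5 - 4/5))² = (-5 + 10/(6 + 4*(-4/5 - 4/5)))² = (-5 + 10/(6 + 4*(-4*⅕ - 4*⅕)))² = (-5 + 10/(6 + 4*(-⅘ - ⅘)))² = (-5 + 10/(6 + 4*(-8/5)))² = (-5 + 10/(6 - 32/5))² = (-5 + 10/(-⅖))² = (-5 + 10*(-5/2))² = (-5 - 25)² = (-30)² = 900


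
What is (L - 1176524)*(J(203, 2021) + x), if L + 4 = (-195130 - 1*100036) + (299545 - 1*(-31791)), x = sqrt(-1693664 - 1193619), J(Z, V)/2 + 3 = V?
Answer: -4602484888 - 1140358*I*sqrt(2887283) ≈ -4.6025e+9 - 1.9377e+9*I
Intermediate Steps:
J(Z, V) = -6 + 2*V
x = I*sqrt(2887283) (x = sqrt(-2887283) = I*sqrt(2887283) ≈ 1699.2*I)
L = 36166 (L = -4 + ((-195130 - 1*100036) + (299545 - 1*(-31791))) = -4 + ((-195130 - 100036) + (299545 + 31791)) = -4 + (-295166 + 331336) = -4 + 36170 = 36166)
(L - 1176524)*(J(203, 2021) + x) = (36166 - 1176524)*((-6 + 2*2021) + I*sqrt(2887283)) = -1140358*((-6 + 4042) + I*sqrt(2887283)) = -1140358*(4036 + I*sqrt(2887283)) = -4602484888 - 1140358*I*sqrt(2887283)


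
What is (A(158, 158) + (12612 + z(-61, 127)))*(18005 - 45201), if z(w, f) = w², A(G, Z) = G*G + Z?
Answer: -1127410180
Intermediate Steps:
A(G, Z) = Z + G² (A(G, Z) = G² + Z = Z + G²)
(A(158, 158) + (12612 + z(-61, 127)))*(18005 - 45201) = ((158 + 158²) + (12612 + (-61)²))*(18005 - 45201) = ((158 + 24964) + (12612 + 3721))*(-27196) = (25122 + 16333)*(-27196) = 41455*(-27196) = -1127410180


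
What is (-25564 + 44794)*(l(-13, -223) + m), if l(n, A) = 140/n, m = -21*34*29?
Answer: -5178985140/13 ≈ -3.9838e+8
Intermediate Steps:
m = -20706 (m = -714*29 = -20706)
(-25564 + 44794)*(l(-13, -223) + m) = (-25564 + 44794)*(140/(-13) - 20706) = 19230*(140*(-1/13) - 20706) = 19230*(-140/13 - 20706) = 19230*(-269318/13) = -5178985140/13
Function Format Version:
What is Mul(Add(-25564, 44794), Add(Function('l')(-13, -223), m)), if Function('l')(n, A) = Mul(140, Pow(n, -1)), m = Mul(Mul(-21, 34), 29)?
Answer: Rational(-5178985140, 13) ≈ -3.9838e+8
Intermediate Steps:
m = -20706 (m = Mul(-714, 29) = -20706)
Mul(Add(-25564, 44794), Add(Function('l')(-13, -223), m)) = Mul(Add(-25564, 44794), Add(Mul(140, Pow(-13, -1)), -20706)) = Mul(19230, Add(Mul(140, Rational(-1, 13)), -20706)) = Mul(19230, Add(Rational(-140, 13), -20706)) = Mul(19230, Rational(-269318, 13)) = Rational(-5178985140, 13)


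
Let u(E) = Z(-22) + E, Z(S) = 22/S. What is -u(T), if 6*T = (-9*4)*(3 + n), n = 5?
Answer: 49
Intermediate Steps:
T = -48 (T = ((-9*4)*(3 + 5))/6 = (-36*8)/6 = (⅙)*(-288) = -48)
u(E) = -1 + E (u(E) = 22/(-22) + E = 22*(-1/22) + E = -1 + E)
-u(T) = -(-1 - 48) = -1*(-49) = 49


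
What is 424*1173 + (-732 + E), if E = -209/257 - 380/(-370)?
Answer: 4722361613/9509 ≈ 4.9662e+5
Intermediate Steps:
E = 2033/9509 (E = -209*1/257 - 380*(-1/370) = -209/257 + 38/37 = 2033/9509 ≈ 0.21380)
424*1173 + (-732 + E) = 424*1173 + (-732 + 2033/9509) = 497352 - 6958555/9509 = 4722361613/9509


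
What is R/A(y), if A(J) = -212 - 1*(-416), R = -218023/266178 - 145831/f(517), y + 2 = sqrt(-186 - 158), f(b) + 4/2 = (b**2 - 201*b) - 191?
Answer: -24797926345/2953556870616 ≈ -0.0083960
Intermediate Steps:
f(b) = -193 + b**2 - 201*b (f(b) = -2 + ((b**2 - 201*b) - 191) = -2 + (-191 + b**2 - 201*b) = -193 + b**2 - 201*b)
y = -2 + 2*I*sqrt(86) (y = -2 + sqrt(-186 - 158) = -2 + sqrt(-344) = -2 + 2*I*sqrt(86) ≈ -2.0 + 18.547*I)
R = -24797926345/14478219954 (R = -218023/266178 - 145831/(-193 + 517**2 - 201*517) = -218023*1/266178 - 145831/(-193 + 267289 - 103917) = -218023/266178 - 145831/163179 = -24797926345/14478219954 ≈ -1.7128)
A(J) = 204 (A(J) = -212 + 416 = 204)
R/A(y) = -24797926345/14478219954/204 = -24797926345/14478219954*1/204 = -24797926345/2953556870616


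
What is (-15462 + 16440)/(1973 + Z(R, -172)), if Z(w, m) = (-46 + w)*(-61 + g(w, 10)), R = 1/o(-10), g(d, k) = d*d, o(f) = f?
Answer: 978000/4784639 ≈ 0.20440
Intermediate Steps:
g(d, k) = d²
R = -⅒ (R = 1/(-10) = -⅒ ≈ -0.10000)
Z(w, m) = (-61 + w²)*(-46 + w) (Z(w, m) = (-46 + w)*(-61 + w²) = (-61 + w²)*(-46 + w))
(-15462 + 16440)/(1973 + Z(R, -172)) = (-15462 + 16440)/(1973 + (2806 + (-⅒)³ - 61*(-⅒) - 46*(-⅒)²)) = 978/(1973 + (2806 - 1/1000 + 61/10 - 46*1/100)) = 978/(1973 + (2806 - 1/1000 + 61/10 - 23/50)) = 978/(1973 + 2811639/1000) = 978/(4784639/1000) = 978*(1000/4784639) = 978000/4784639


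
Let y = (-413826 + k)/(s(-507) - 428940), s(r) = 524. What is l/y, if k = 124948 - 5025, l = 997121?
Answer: 427182590336/293903 ≈ 1.4535e+6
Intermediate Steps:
k = 119923
y = 293903/428416 (y = (-413826 + 119923)/(524 - 428940) = -293903/(-428416) = -293903*(-1/428416) = 293903/428416 ≈ 0.68602)
l/y = 997121/(293903/428416) = 997121*(428416/293903) = 427182590336/293903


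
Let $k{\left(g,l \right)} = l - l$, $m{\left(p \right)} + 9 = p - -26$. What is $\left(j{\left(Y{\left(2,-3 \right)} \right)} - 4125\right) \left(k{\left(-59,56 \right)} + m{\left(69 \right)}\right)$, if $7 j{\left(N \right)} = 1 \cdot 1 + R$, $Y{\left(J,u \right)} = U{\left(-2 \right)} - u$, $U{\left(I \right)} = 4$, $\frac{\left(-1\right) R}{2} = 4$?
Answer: $-354836$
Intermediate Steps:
$R = -8$ ($R = \left(-2\right) 4 = -8$)
$m{\left(p \right)} = 17 + p$ ($m{\left(p \right)} = -9 + \left(p - -26\right) = -9 + \left(p + 26\right) = -9 + \left(26 + p\right) = 17 + p$)
$Y{\left(J,u \right)} = 4 - u$
$j{\left(N \right)} = -1$ ($j{\left(N \right)} = \frac{1 \cdot 1 - 8}{7} = \frac{1 - 8}{7} = \frac{1}{7} \left(-7\right) = -1$)
$k{\left(g,l \right)} = 0$
$\left(j{\left(Y{\left(2,-3 \right)} \right)} - 4125\right) \left(k{\left(-59,56 \right)} + m{\left(69 \right)}\right) = \left(-1 - 4125\right) \left(0 + \left(17 + 69\right)\right) = - 4126 \left(0 + 86\right) = \left(-4126\right) 86 = -354836$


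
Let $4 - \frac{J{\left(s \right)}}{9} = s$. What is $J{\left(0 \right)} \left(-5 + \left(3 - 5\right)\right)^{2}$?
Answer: $1764$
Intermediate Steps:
$J{\left(s \right)} = 36 - 9 s$
$J{\left(0 \right)} \left(-5 + \left(3 - 5\right)\right)^{2} = \left(36 - 0\right) \left(-5 + \left(3 - 5\right)\right)^{2} = \left(36 + 0\right) \left(-5 - 2\right)^{2} = 36 \left(-7\right)^{2} = 36 \cdot 49 = 1764$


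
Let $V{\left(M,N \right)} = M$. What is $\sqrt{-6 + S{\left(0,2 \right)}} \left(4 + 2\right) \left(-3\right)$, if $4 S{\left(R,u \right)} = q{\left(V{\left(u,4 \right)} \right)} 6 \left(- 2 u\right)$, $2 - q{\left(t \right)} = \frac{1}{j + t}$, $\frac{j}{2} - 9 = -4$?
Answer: $- 9 i \sqrt{70} \approx - 75.299 i$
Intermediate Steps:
$j = 10$ ($j = 18 + 2 \left(-4\right) = 18 - 8 = 10$)
$q{\left(t \right)} = 2 - \frac{1}{10 + t}$
$S{\left(R,u \right)} = - \frac{3 u \left(19 + 2 u\right)}{10 + u}$ ($S{\left(R,u \right)} = \frac{\frac{19 + 2 u}{10 + u} 6 \left(- 2 u\right)}{4} = \frac{\frac{6 \left(19 + 2 u\right)}{10 + u} \left(- 2 u\right)}{4} = \frac{\left(-12\right) u \frac{1}{10 + u} \left(19 + 2 u\right)}{4} = - \frac{3 u \left(19 + 2 u\right)}{10 + u}$)
$\sqrt{-6 + S{\left(0,2 \right)}} \left(4 + 2\right) \left(-3\right) = \sqrt{-6 - \frac{6 \left(19 + 2 \cdot 2\right)}{10 + 2}} \left(4 + 2\right) \left(-3\right) = \sqrt{-6 - \frac{6 \left(19 + 4\right)}{12}} \cdot 6 \left(-3\right) = \sqrt{-6 - 6 \cdot \frac{1}{12} \cdot 23} \cdot 6 \left(-3\right) = \sqrt{-6 - \frac{23}{2}} \cdot 6 \left(-3\right) = \sqrt{- \frac{35}{2}} \cdot 6 \left(-3\right) = \frac{i \sqrt{70}}{2} \cdot 6 \left(-3\right) = 3 i \sqrt{70} \left(-3\right) = - 9 i \sqrt{70}$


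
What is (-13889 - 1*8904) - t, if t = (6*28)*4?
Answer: -23465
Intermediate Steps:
t = 672 (t = 168*4 = 672)
(-13889 - 1*8904) - t = (-13889 - 1*8904) - 1*672 = (-13889 - 8904) - 672 = -22793 - 672 = -23465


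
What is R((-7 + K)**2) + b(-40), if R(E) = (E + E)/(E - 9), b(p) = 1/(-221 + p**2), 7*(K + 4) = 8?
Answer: 729731/330960 ≈ 2.2049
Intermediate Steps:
K = -20/7 (K = -4 + (1/7)*8 = -4 + 8/7 = -20/7 ≈ -2.8571)
R(E) = 2*E/(-9 + E) (R(E) = (2*E)/(-9 + E) = 2*E/(-9 + E))
R((-7 + K)**2) + b(-40) = 2*(-7 - 20/7)**2/(-9 + (-7 - 20/7)**2) + 1/(-221 + (-40)**2) = 2*(-69/7)**2/(-9 + (-69/7)**2) + 1/(-221 + 1600) = 2*(4761/49)/(-9 + 4761/49) + 1/1379 = 2*(4761/49)/(4320/49) + 1/1379 = 2*(4761/49)*(49/4320) + 1/1379 = 529/240 + 1/1379 = 729731/330960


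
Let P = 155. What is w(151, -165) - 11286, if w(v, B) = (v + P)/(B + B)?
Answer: -620781/55 ≈ -11287.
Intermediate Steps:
w(v, B) = (155 + v)/(2*B) (w(v, B) = (v + 155)/(B + B) = (155 + v)/((2*B)) = (155 + v)*(1/(2*B)) = (155 + v)/(2*B))
w(151, -165) - 11286 = (½)*(155 + 151)/(-165) - 11286 = (½)*(-1/165)*306 - 11286 = -51/55 - 11286 = -620781/55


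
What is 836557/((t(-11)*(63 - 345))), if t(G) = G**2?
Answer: -836557/34122 ≈ -24.517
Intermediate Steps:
836557/((t(-11)*(63 - 345))) = 836557/(((-11)**2*(63 - 345))) = 836557/((121*(-282))) = 836557/(-34122) = 836557*(-1/34122) = -836557/34122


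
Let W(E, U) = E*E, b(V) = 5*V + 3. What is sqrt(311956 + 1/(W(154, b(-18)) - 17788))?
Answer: sqrt(2740625800458)/2964 ≈ 558.53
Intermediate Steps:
b(V) = 3 + 5*V
W(E, U) = E**2
sqrt(311956 + 1/(W(154, b(-18)) - 17788)) = sqrt(311956 + 1/(154**2 - 17788)) = sqrt(311956 + 1/(23716 - 17788)) = sqrt(311956 + 1/5928) = sqrt(1849275169/5928) = sqrt(2740625800458)/2964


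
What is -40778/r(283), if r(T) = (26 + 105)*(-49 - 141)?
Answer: 20389/12445 ≈ 1.6383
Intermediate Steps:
r(T) = -24890 (r(T) = 131*(-190) = -24890)
-40778/r(283) = -40778/(-24890) = -40778*(-1/24890) = 20389/12445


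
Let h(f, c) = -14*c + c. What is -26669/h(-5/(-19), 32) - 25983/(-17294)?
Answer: 236011307/3597152 ≈ 65.611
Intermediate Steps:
h(f, c) = -13*c
-26669/h(-5/(-19), 32) - 25983/(-17294) = -26669/((-13*32)) - 25983/(-17294) = -26669/(-416) - 25983*(-1/17294) = -26669*(-1/416) + 25983/17294 = 26669/416 + 25983/17294 = 236011307/3597152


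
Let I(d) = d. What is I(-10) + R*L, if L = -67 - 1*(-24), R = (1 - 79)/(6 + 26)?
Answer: 1517/16 ≈ 94.813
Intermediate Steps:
R = -39/16 (R = -78/32 = -78*1/32 = -39/16 ≈ -2.4375)
L = -43 (L = -67 + 24 = -43)
I(-10) + R*L = -10 - 39/16*(-43) = -10 + 1677/16 = 1517/16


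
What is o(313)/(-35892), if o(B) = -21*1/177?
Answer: 7/2117628 ≈ 3.3056e-6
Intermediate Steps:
o(B) = -7/59 (o(B) = -21*1/177 = -7/59)
o(313)/(-35892) = -7/59/(-35892) = -7/59*(-1/35892) = 7/2117628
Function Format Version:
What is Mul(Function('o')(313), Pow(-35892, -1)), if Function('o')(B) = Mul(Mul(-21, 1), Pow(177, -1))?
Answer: Rational(7, 2117628) ≈ 3.3056e-6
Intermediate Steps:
Function('o')(B) = Rational(-7, 59) (Function('o')(B) = Mul(-21, Rational(1, 177)) = Rational(-7, 59))
Mul(Function('o')(313), Pow(-35892, -1)) = Mul(Rational(-7, 59), Pow(-35892, -1)) = Mul(Rational(-7, 59), Rational(-1, 35892)) = Rational(7, 2117628)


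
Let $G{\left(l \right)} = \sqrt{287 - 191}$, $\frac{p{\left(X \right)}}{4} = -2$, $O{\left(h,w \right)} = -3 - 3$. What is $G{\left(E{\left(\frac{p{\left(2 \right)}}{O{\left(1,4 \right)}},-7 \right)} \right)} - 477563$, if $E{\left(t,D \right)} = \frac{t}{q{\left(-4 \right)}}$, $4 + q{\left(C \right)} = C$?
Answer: $-477563 + 4 \sqrt{6} \approx -4.7755 \cdot 10^{5}$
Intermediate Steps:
$O{\left(h,w \right)} = -6$
$q{\left(C \right)} = -4 + C$
$p{\left(X \right)} = -8$ ($p{\left(X \right)} = 4 \left(-2\right) = -8$)
$E{\left(t,D \right)} = - \frac{t}{8}$ ($E{\left(t,D \right)} = \frac{t}{-4 - 4} = \frac{t}{-8} = t \left(- \frac{1}{8}\right) = - \frac{t}{8}$)
$G{\left(l \right)} = 4 \sqrt{6}$ ($G{\left(l \right)} = \sqrt{96} = 4 \sqrt{6}$)
$G{\left(E{\left(\frac{p{\left(2 \right)}}{O{\left(1,4 \right)}},-7 \right)} \right)} - 477563 = 4 \sqrt{6} - 477563 = -477563 + 4 \sqrt{6}$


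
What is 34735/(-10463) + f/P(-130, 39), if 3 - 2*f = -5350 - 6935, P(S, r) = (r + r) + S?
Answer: -16522723/136019 ≈ -121.47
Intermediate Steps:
P(S, r) = S + 2*r (P(S, r) = 2*r + S = S + 2*r)
f = 6144 (f = 3/2 - (-5350 - 6935)/2 = 3/2 - 1/2*(-12285) = 3/2 + 12285/2 = 6144)
34735/(-10463) + f/P(-130, 39) = 34735/(-10463) + 6144/(-130 + 2*39) = 34735*(-1/10463) + 6144/(-130 + 78) = -34735/10463 + 6144/(-52) = -34735/10463 + 6144*(-1/52) = -34735/10463 - 1536/13 = -16522723/136019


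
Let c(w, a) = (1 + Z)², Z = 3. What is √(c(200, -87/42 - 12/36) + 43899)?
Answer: √43915 ≈ 209.56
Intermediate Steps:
c(w, a) = 16 (c(w, a) = (1 + 3)² = 4² = 16)
√(c(200, -87/42 - 12/36) + 43899) = √(16 + 43899) = √43915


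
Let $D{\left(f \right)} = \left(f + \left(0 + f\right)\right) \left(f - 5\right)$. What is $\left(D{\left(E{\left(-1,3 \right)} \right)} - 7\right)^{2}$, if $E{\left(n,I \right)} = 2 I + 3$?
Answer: $4225$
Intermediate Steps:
$E{\left(n,I \right)} = 3 + 2 I$
$D{\left(f \right)} = 2 f \left(-5 + f\right)$ ($D{\left(f \right)} = \left(f + f\right) \left(-5 + f\right) = 2 f \left(-5 + f\right)$)
$\left(D{\left(E{\left(-1,3 \right)} \right)} - 7\right)^{2} = \left(2 \left(3 + 2 \cdot 3\right) \left(-5 + \left(3 + 2 \cdot 3\right)\right) - 7\right)^{2} = \left(2 \left(3 + 6\right) \left(-5 + \left(3 + 6\right)\right) - 7\right)^{2} = \left(2 \cdot 9 \left(-5 + 9\right) - 7\right)^{2} = \left(2 \cdot 9 \cdot 4 - 7\right)^{2} = \left(72 - 7\right)^{2} = 65^{2} = 4225$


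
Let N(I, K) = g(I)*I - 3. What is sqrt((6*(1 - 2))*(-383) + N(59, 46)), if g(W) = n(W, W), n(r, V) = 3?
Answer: 2*sqrt(618) ≈ 49.719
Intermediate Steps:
g(W) = 3
N(I, K) = -3 + 3*I (N(I, K) = 3*I - 3 = -3 + 3*I)
sqrt((6*(1 - 2))*(-383) + N(59, 46)) = sqrt((6*(1 - 2))*(-383) + (-3 + 3*59)) = sqrt((6*(-1))*(-383) + (-3 + 177)) = sqrt(-6*(-383) + 174) = sqrt(2298 + 174) = sqrt(2472) = 2*sqrt(618)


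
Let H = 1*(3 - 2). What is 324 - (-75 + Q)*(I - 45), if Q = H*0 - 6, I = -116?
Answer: -12717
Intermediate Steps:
H = 1 (H = 1*1 = 1)
Q = -6 (Q = 1*0 - 6 = 0 - 6 = -6)
324 - (-75 + Q)*(I - 45) = 324 - (-75 - 6)*(-116 - 45) = 324 - (-81)*(-161) = 324 - 1*13041 = 324 - 13041 = -12717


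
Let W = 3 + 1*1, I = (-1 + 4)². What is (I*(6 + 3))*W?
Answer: 324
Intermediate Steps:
I = 9 (I = 3² = 9)
W = 4 (W = 3 + 1 = 4)
(I*(6 + 3))*W = (9*(6 + 3))*4 = (9*9)*4 = 81*4 = 324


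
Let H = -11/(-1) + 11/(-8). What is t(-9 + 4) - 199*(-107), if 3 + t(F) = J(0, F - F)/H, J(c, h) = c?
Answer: 21290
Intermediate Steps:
H = 77/8 (H = -11*(-1) + 11*(-⅛) = 11 - 11/8 = 77/8 ≈ 9.6250)
t(F) = -3 (t(F) = -3 + 0/(77/8) = -3 + 0*(8/77) = -3 + 0 = -3)
t(-9 + 4) - 199*(-107) = -3 - 199*(-107) = -3 + 21293 = 21290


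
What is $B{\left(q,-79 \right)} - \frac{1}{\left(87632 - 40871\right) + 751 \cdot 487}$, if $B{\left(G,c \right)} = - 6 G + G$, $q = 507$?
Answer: $- \frac{1045682431}{412498} \approx -2535.0$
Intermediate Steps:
$B{\left(G,c \right)} = - 5 G$
$B{\left(q,-79 \right)} - \frac{1}{\left(87632 - 40871\right) + 751 \cdot 487} = \left(-5\right) 507 - \frac{1}{\left(87632 - 40871\right) + 751 \cdot 487} = -2535 - \frac{1}{46761 + 365737} = -2535 - \frac{1}{412498} = - \frac{1045682431}{412498}$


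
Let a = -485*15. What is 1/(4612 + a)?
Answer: -1/2663 ≈ -0.00037552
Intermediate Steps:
a = -7275
1/(4612 + a) = 1/(4612 - 7275) = 1/(-2663) = -1/2663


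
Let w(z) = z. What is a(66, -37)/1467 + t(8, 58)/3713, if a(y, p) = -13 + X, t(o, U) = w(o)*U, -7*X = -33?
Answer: 4549462/38128797 ≈ 0.11932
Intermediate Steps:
X = 33/7 (X = -⅐*(-33) = 33/7 ≈ 4.7143)
t(o, U) = U*o (t(o, U) = o*U = U*o)
a(y, p) = -58/7 (a(y, p) = -13 + 33/7 = -58/7)
a(66, -37)/1467 + t(8, 58)/3713 = -58/7/1467 + (58*8)/3713 = -58/7*1/1467 + 464*(1/3713) = -58/10269 + 464/3713 = 4549462/38128797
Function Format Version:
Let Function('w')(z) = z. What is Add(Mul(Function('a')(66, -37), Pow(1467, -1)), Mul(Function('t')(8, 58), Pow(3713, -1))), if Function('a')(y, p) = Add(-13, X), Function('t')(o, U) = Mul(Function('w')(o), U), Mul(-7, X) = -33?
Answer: Rational(4549462, 38128797) ≈ 0.11932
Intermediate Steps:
X = Rational(33, 7) (X = Mul(Rational(-1, 7), -33) = Rational(33, 7) ≈ 4.7143)
Function('t')(o, U) = Mul(U, o) (Function('t')(o, U) = Mul(o, U) = Mul(U, o))
Function('a')(y, p) = Rational(-58, 7) (Function('a')(y, p) = Add(-13, Rational(33, 7)) = Rational(-58, 7))
Add(Mul(Function('a')(66, -37), Pow(1467, -1)), Mul(Function('t')(8, 58), Pow(3713, -1))) = Add(Mul(Rational(-58, 7), Pow(1467, -1)), Mul(Mul(58, 8), Pow(3713, -1))) = Add(Mul(Rational(-58, 7), Rational(1, 1467)), Mul(464, Rational(1, 3713))) = Add(Rational(-58, 10269), Rational(464, 3713)) = Rational(4549462, 38128797)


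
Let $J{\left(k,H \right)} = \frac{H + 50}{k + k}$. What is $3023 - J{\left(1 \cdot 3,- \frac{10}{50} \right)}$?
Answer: $\frac{30147}{10} \approx 3014.7$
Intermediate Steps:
$J{\left(k,H \right)} = \frac{50 + H}{2 k}$
$3023 - J{\left(1 \cdot 3,- \frac{10}{50} \right)} = 3023 - \frac{50 - \frac{10}{50}}{2 \cdot 1 \cdot 3} = 3023 - \frac{50 - \frac{1}{5}}{2 \cdot 3} = 3023 - \frac{1}{2} \cdot \frac{1}{3} \left(50 - \frac{1}{5}\right) = 3023 - \frac{1}{2} \cdot \frac{1}{3} \cdot \frac{249}{5} = 3023 - \frac{83}{10} = \frac{30147}{10}$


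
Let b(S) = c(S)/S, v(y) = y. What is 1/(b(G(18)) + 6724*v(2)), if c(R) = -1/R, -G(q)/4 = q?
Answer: 5184/69714431 ≈ 7.4361e-5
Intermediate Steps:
G(q) = -4*q
b(S) = -1/S**2 (b(S) = (-1/S)/S = -1/S**2)
1/(b(G(18)) + 6724*v(2)) = 1/(-1/(-4*18)**2 + 6724*2) = 1/(-1/(-72)**2 + 13448) = 1/(-1*1/5184 + 13448) = 1/(-1/5184 + 13448) = 1/(69714431/5184) = 5184/69714431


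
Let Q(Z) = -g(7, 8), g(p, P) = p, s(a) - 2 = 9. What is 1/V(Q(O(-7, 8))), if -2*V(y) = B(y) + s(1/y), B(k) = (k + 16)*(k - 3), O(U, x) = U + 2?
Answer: 2/79 ≈ 0.025316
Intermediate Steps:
O(U, x) = 2 + U
s(a) = 11 (s(a) = 2 + 9 = 11)
Q(Z) = -7 (Q(Z) = -1*7 = -7)
B(k) = (-3 + k)*(16 + k) (B(k) = (16 + k)*(-3 + k) = (-3 + k)*(16 + k))
V(y) = 37/2 - 13*y/2 - y²/2 (V(y) = -((-48 + y² + 13*y) + 11)/2 = -(-37 + y² + 13*y)/2 = 37/2 - 13*y/2 - y²/2)
1/V(Q(O(-7, 8))) = 1/(37/2 - 13/2*(-7) - ½*(-7)²) = 1/(37/2 + 91/2 - ½*49) = 1/(37/2 + 91/2 - 49/2) = 1/(79/2) = 2/79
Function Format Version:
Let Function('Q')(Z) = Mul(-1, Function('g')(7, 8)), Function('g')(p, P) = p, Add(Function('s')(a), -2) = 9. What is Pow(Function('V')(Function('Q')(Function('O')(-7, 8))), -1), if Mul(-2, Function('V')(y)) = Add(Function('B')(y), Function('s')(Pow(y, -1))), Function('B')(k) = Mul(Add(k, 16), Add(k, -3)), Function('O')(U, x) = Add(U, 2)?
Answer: Rational(2, 79) ≈ 0.025316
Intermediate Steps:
Function('O')(U, x) = Add(2, U)
Function('s')(a) = 11 (Function('s')(a) = Add(2, 9) = 11)
Function('Q')(Z) = -7 (Function('Q')(Z) = Mul(-1, 7) = -7)
Function('B')(k) = Mul(Add(-3, k), Add(16, k)) (Function('B')(k) = Mul(Add(16, k), Add(-3, k)) = Mul(Add(-3, k), Add(16, k)))
Function('V')(y) = Add(Rational(37, 2), Mul(Rational(-13, 2), y), Mul(Rational(-1, 2), Pow(y, 2))) (Function('V')(y) = Mul(Rational(-1, 2), Add(Add(-48, Pow(y, 2), Mul(13, y)), 11)) = Mul(Rational(-1, 2), Add(-37, Pow(y, 2), Mul(13, y))) = Add(Rational(37, 2), Mul(Rational(-13, 2), y), Mul(Rational(-1, 2), Pow(y, 2))))
Pow(Function('V')(Function('Q')(Function('O')(-7, 8))), -1) = Pow(Add(Rational(37, 2), Mul(Rational(-13, 2), -7), Mul(Rational(-1, 2), Pow(-7, 2))), -1) = Pow(Add(Rational(37, 2), Rational(91, 2), Mul(Rational(-1, 2), 49)), -1) = Pow(Add(Rational(37, 2), Rational(91, 2), Rational(-49, 2)), -1) = Pow(Rational(79, 2), -1) = Rational(2, 79)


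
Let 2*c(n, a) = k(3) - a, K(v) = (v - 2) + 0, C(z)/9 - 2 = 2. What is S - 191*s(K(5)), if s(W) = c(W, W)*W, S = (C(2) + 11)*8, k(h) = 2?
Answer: 1325/2 ≈ 662.50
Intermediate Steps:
C(z) = 36 (C(z) = 18 + 9*2 = 18 + 18 = 36)
K(v) = -2 + v (K(v) = (-2 + v) + 0 = -2 + v)
c(n, a) = 1 - a/2 (c(n, a) = (2 - a)/2 = 1 - a/2)
S = 376 (S = (36 + 11)*8 = 47*8 = 376)
s(W) = W*(1 - W/2) (s(W) = (1 - W/2)*W = W*(1 - W/2))
S - 191*s(K(5)) = 376 - 191*(-2 + 5)*(2 - (-2 + 5))/2 = 376 - 191*3*(2 - 1*3)/2 = 376 - 191*3*(2 - 3)/2 = 376 - 191*3*(-1)/2 = 376 - 191*(-3/2) = 376 + 573/2 = 1325/2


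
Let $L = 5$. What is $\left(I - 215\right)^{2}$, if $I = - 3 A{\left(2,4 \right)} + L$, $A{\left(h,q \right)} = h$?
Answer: $46656$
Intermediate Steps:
$I = -1$ ($I = \left(-3\right) 2 + 5 = -6 + 5 = -1$)
$\left(I - 215\right)^{2} = \left(-1 - 215\right)^{2} = \left(-216\right)^{2} = 46656$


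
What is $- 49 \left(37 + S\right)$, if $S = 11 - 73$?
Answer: $1225$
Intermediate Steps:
$S = -62$ ($S = 11 - 73 = -62$)
$- 49 \left(37 + S\right) = - 49 \left(37 - 62\right) = \left(-49\right) \left(-25\right) = 1225$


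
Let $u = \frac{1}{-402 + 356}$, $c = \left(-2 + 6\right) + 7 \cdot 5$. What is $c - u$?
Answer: $\frac{1795}{46} \approx 39.022$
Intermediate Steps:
$c = 39$ ($c = 4 + 35 = 39$)
$u = - \frac{1}{46}$ ($u = \frac{1}{-46} = - \frac{1}{46} \approx -0.021739$)
$c - u = 39 - - \frac{1}{46} = 39 + \frac{1}{46} = \frac{1795}{46}$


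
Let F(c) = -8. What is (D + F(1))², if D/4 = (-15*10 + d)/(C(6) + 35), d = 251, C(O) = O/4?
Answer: 50176/5329 ≈ 9.4156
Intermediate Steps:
C(O) = O/4 (C(O) = O*(¼) = O/4)
D = 808/73 (D = 4*((-15*10 + 251)/((¼)*6 + 35)) = 4*((-150 + 251)/(3/2 + 35)) = 4*(101/(73/2)) = 4*(101*(2/73)) = 4*(202/73) = 808/73 ≈ 11.068)
(D + F(1))² = (808/73 - 8)² = (224/73)² = 50176/5329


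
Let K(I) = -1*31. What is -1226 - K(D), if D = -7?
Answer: -1195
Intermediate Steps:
K(I) = -31
-1226 - K(D) = -1226 - 1*(-31) = -1226 + 31 = -1195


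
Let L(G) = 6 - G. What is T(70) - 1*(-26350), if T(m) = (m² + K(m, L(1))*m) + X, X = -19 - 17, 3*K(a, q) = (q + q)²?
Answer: 100642/3 ≈ 33547.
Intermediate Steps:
K(a, q) = 4*q²/3 (K(a, q) = (q + q)²/3 = (2*q)²/3 = (4*q²)/3 = 4*q²/3)
X = -36
T(m) = -36 + m² + 100*m/3 (T(m) = (m² + (4*(6 - 1*1)²/3)*m) - 36 = (m² + (4*(6 - 1)²/3)*m) - 36 = (m² + ((4/3)*5²)*m) - 36 = (m² + ((4/3)*25)*m) - 36 = (m² + 100*m/3) - 36 = -36 + m² + 100*m/3)
T(70) - 1*(-26350) = (-36 + 70² + (100/3)*70) - 1*(-26350) = (-36 + 4900 + 7000/3) + 26350 = 21592/3 + 26350 = 100642/3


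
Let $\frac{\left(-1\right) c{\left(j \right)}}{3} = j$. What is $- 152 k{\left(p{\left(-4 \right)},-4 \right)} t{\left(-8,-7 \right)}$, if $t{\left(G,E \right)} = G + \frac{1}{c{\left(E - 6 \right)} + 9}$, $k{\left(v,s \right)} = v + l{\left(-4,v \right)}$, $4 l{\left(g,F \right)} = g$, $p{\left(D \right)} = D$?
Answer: $- \frac{36385}{6} \approx -6064.2$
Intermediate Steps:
$c{\left(j \right)} = - 3 j$
$l{\left(g,F \right)} = \frac{g}{4}$
$k{\left(v,s \right)} = -1 + v$ ($k{\left(v,s \right)} = v + \frac{1}{4} \left(-4\right) = v - 1 = -1 + v$)
$t{\left(G,E \right)} = G + \frac{1}{27 - 3 E}$ ($t{\left(G,E \right)} = G + \frac{1}{- 3 \left(E - 6\right) + 9} = G + \frac{1}{- 3 \left(-6 + E\right) + 9} = G + \frac{1}{\left(18 - 3 E\right) + 9} = G + \frac{1}{27 - 3 E}$)
$- 152 k{\left(p{\left(-4 \right)},-4 \right)} t{\left(-8,-7 \right)} = - 152 \left(-1 - 4\right) \frac{- \frac{1}{3} - -72 - -56}{-9 - 7} = \left(-152\right) \left(-5\right) \frac{- \frac{1}{3} + 72 + 56}{-16} = 760 \left(\left(- \frac{1}{16}\right) \frac{383}{3}\right) = 760 \left(- \frac{383}{48}\right) = - \frac{36385}{6}$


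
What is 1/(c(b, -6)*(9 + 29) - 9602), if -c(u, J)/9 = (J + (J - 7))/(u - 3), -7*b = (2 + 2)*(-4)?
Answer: -5/93496 ≈ -5.3478e-5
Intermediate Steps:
b = 16/7 (b = -(2 + 2)*(-4)/7 = -4*(-4)/7 = -⅐*(-16) = 16/7 ≈ 2.2857)
c(u, J) = -9*(-7 + 2*J)/(-3 + u) (c(u, J) = -9*(J + (J - 7))/(u - 3) = -9*(J + (-7 + J))/(-3 + u) = -9*(-7 + 2*J)/(-3 + u))
1/(c(b, -6)*(9 + 29) - 9602) = 1/((9*(7 - 2*(-6))/(-3 + 16/7))*(9 + 29) - 9602) = 1/((9*(7 + 12)/(-5/7))*38 - 9602) = 1/((9*(-7/5)*19)*38 - 9602) = 1/(-1197/5*38 - 9602) = 1/(-45486/5 - 9602) = 1/(-93496/5) = -5/93496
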